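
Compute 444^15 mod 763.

15 in binary is 1111, i.e. 15 = 8 + 4 + 2 + 1.
444^1 ≡ 444 (mod 763)
444^2 ≡ 444^2 = 197136 ≡ 282 (mod 763)
444^4 ≡ 282^2 = 79524 ≡ 172 (mod 763)
444^8 ≡ 172^2 = 29584 ≡ 590 (mod 763)
444^15 = 444^8 · 444^4 · 444^2 · 444^1 ≡ 590 · 172 · 282 · 444 (mod 763).
Accumulate the product:
590 · 172 = 101480 ≡ 1
1 · 282 = 282
282 · 444 = 125208 ≡ 76

76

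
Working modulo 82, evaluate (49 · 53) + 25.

80

49 · 53 = 2597 ≡ 55 (mod 82)
55 + 25 = 80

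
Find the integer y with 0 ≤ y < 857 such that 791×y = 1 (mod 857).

844

Apply the Euclidean algorithm and back-substitute:
857 = 1×791 + 66
791 = 11×66 + 65
66 = 1×65 + 1
65 = 65×1 + 0
gcd(791, 857) = 1, so the inverse exists.
Bézout: 1 = 12×857 − 13×791.
So 791⁻¹ ≡ −13 ≡ 844 (mod 857).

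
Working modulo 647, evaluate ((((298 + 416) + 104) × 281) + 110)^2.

298 + 416 = 714 ≡ 67 (mod 647)
67 + 104 = 171
171 × 281 = 48051 ≡ 173 (mod 647)
173 + 110 = 283
(283)^2 ≡ 508 (mod 647)

508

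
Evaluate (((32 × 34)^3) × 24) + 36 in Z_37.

6

32 × 34 = 1088 ≡ 15 (mod 37)
(15)^3 ≡ 8 (mod 37)
8 × 24 = 192 ≡ 7 (mod 37)
7 + 36 = 43 ≡ 6 (mod 37)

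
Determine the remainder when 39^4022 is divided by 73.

4022 in binary is 111110110110, i.e. 4022 = 2048 + 1024 + 512 + 256 + 128 + 32 + 16 + 4 + 2.
39^1 ≡ 39 (mod 73)
39^2 ≡ 39^2 = 1521 ≡ 61 (mod 73)
39^4 ≡ 61^2 = 3721 ≡ 71 (mod 73)
39^8 ≡ 71^2 = 5041 ≡ 4 (mod 73)
39^16 ≡ 4^2 = 16 (mod 73)
39^32 ≡ 16^2 = 256 ≡ 37 (mod 73)
39^64 ≡ 37^2 = 1369 ≡ 55 (mod 73)
39^128 ≡ 55^2 = 3025 ≡ 32 (mod 73)
39^256 ≡ 32^2 = 1024 ≡ 2 (mod 73)
39^512 ≡ 2^2 = 4 (mod 73)
39^1024 ≡ 4^2 = 16 (mod 73)
39^2048 ≡ 16^2 = 256 ≡ 37 (mod 73)
39^4022 = 39^2048 * 39^1024 * 39^512 * 39^256 * 39^128 * 39^32 * 39^16 * 39^4 * 39^2 ≡ 37 * 16 * 4 * 2 * 32 * 37 * 16 * 71 * 61 (mod 73).
Accumulate the product:
37 * 16 = 592 ≡ 8
8 * 4 = 32
32 * 2 = 64
64 * 32 = 2048 ≡ 4
4 * 37 = 148 ≡ 2
2 * 16 = 32
32 * 71 = 2272 ≡ 9
9 * 61 = 549 ≡ 38

38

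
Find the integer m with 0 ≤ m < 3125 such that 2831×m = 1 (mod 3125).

946

By the extended Euclidean algorithm:
3125 = 1×2831 + 294
2831 = 9×294 + 185
294 = 1×185 + 109
185 = 1×109 + 76
109 = 1×76 + 33
76 = 2×33 + 10
33 = 3×10 + 3
10 = 3×3 + 1
3 = 3×1 + 0
gcd(2831, 3125) = 1, so the inverse exists.
Back-substitute for 1:
1 = 1×10 − 3×3
  = −3×33 + 10×10
  = 10×76 − 23×33
  = −23×109 + 33×76
  = 33×185 − 56×109
  = −56×294 + 89×185
  = 89×2831 − 857×294
  = −857×3125 + 946×2831
So 2831⁻¹ ≡ 946 (mod 3125).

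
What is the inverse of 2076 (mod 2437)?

Run the extended Euclidean algorithm:
2437 = 1·2076 + 361
2076 = 5·361 + 271
361 = 1·271 + 90
271 = 3·90 + 1
90 = 90·1 + 0
gcd(2076, 2437) = 1, so the inverse exists.
Back-substitute for 1:
1 = 1·271 − 3·90
  = −3·361 + 4·271
  = 4·2076 − 23·361
  = −23·2437 + 27·2076
So 2076⁻¹ ≡ 27 (mod 2437).

27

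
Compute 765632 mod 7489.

1754

765632 = 102*7489 + 1754, so 765632 ≡ 1754 (mod 7489).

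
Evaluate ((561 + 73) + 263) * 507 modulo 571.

561 + 73 = 634 ≡ 63 (mod 571)
63 + 263 = 326
326 * 507 = 165282 ≡ 263 (mod 571)

263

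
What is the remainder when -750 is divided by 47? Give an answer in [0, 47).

2

-750 = -16*47 + 2, so -750 ≡ 2 (mod 47).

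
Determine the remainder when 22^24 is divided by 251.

85

Using repeated squaring:
24 in binary is 11000, i.e. 24 = 16 + 8.
22^1 ≡ 22 (mod 251)
22^2 ≡ 22^2 = 484 ≡ 233 (mod 251)
22^4 ≡ 233^2 = 54289 ≡ 73 (mod 251)
22^8 ≡ 73^2 = 5329 ≡ 58 (mod 251)
22^16 ≡ 58^2 = 3364 ≡ 101 (mod 251)
22^24 = 22^16 × 22^8 ≡ 101 × 58 (mod 251).
101 × 58 = 5858 ≡ 85 (mod 251).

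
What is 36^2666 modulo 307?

79

Using repeated squaring:
36^1 ≡ 36 (mod 307)
36^2 ≡ 36^2 = 1296 ≡ 68 (mod 307)
36^4 ≡ 68^2 = 4624 ≡ 19 (mod 307)
36^8 ≡ 19^2 = 361 ≡ 54 (mod 307)
36^16 ≡ 54^2 = 2916 ≡ 153 (mod 307)
36^32 ≡ 153^2 = 23409 ≡ 77 (mod 307)
36^64 ≡ 77^2 = 5929 ≡ 96 (mod 307)
36^128 ≡ 96^2 = 9216 ≡ 6 (mod 307)
36^256 ≡ 6^2 = 36 (mod 307)
36^512 ≡ 36^2 = 1296 ≡ 68 (mod 307)
36^1024 ≡ 68^2 = 4624 ≡ 19 (mod 307)
36^2048 ≡ 19^2 = 361 ≡ 54 (mod 307)
36^2666 = 36^2048 * 36^512 * 36^64 * 36^32 * 36^8 * 36^2 ≡ 54 * 68 * 96 * 77 * 54 * 68 (mod 307).
Accumulate the product:
54 * 68 = 3672 ≡ 295
295 * 96 = 28320 ≡ 76
76 * 77 = 5852 ≡ 19
19 * 54 = 1026 ≡ 105
105 * 68 = 7140 ≡ 79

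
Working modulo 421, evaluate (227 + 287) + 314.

407

227 + 287 = 514 ≡ 93 (mod 421)
93 + 314 = 407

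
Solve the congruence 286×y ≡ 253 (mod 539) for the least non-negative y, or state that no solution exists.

gcd(286, 539) = 11, and 11 | 253, so solutions exist.
Divide through by 11: 26×y = 23 (mod 49).
26⁻¹ ≡ 17 (mod 49).
y ≡ 17×23 ≡ 48 (mod 49).
The smallest non-negative solution is y = 48.

48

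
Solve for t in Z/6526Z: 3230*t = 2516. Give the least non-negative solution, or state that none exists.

2989

gcd(3230, 6526) = 2, and 2 | 2516, so solutions exist.
Divide through by 2: 1615*t ≡ 1258 (mod 3263).
1615⁻¹ ≡ 1582 (mod 3263).
t ≡ 1582*1258 ≡ 2989 (mod 3263).
The smallest non-negative solution is t = 2989.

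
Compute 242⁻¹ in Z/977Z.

868

By the extended Euclidean algorithm:
977 = 4·242 + 9
242 = 26·9 + 8
9 = 1·8 + 1
8 = 8·1 + 0
gcd(242, 977) = 1, so the inverse exists.
Back-substitute for 1:
1 = 1·9 − 1·8
  = −1·242 + 27·9
  = 27·977 − 109·242
So 242⁻¹ ≡ −109 ≡ 868 (mod 977).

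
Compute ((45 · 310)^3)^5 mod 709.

203

45 · 310 = 13950 ≡ 479 (mod 709)
(479)^3 ≡ 149 (mod 709)
(149)^5 ≡ 203 (mod 709)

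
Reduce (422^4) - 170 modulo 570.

86

(422)^4 ≡ 256 (mod 570)
256 - 170 = 86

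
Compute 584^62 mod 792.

496

By square-and-multiply:
62 in binary is 111110, i.e. 62 = 32 + 16 + 8 + 4 + 2.
584^1 ≡ 584 (mod 792)
584^2 ≡ 584^2 = 341056 ≡ 496 (mod 792)
584^4 ≡ 496^2 = 246016 ≡ 496 (mod 792)
584^8 ≡ 496^2 = 246016 ≡ 496 (mod 792)
584^16 ≡ 496^2 = 246016 ≡ 496 (mod 792)
584^32 ≡ 496^2 = 246016 ≡ 496 (mod 792)
584^62 = 584^32 · 584^16 · 584^8 · 584^4 · 584^2 ≡ 496 · 496 · 496 · 496 · 496 (mod 792).
Accumulate the product:
496 · 496 = 246016 ≡ 496
496 · 496 = 246016 ≡ 496
496 · 496 = 246016 ≡ 496
496 · 496 = 246016 ≡ 496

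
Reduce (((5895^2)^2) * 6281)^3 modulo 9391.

(5895)^2 ≡ 4325 (mod 9391)
(4325)^2 ≡ 8144 (mod 9391)
8144 * 6281 = 51152464 ≡ 9078 (mod 9391)
(9078)^3 ≡ 6709 (mod 9391)

6709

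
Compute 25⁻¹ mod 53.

53 = 2*25 + 3
25 = 8*3 + 1
3 = 3*1 + 0
gcd(25, 53) = 1, so the inverse exists.
Back-substitute for 1:
1 = 1*25 − 8*3
  = −8*53 + 17*25
So 25⁻¹ ≡ 17 (mod 53).

17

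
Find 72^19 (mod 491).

22

Compute successive squares:
19 in binary is 10011, i.e. 19 = 16 + 2 + 1.
72^1 ≡ 72 (mod 491)
72^2 ≡ 72^2 = 5184 ≡ 274 (mod 491)
72^4 ≡ 274^2 = 75076 ≡ 444 (mod 491)
72^8 ≡ 444^2 = 197136 ≡ 245 (mod 491)
72^16 ≡ 245^2 = 60025 ≡ 123 (mod 491)
72^19 = 72^16 × 72^2 × 72^1 ≡ 123 × 274 × 72 (mod 491).
Accumulate the product:
123 × 274 = 33702 ≡ 314
314 × 72 = 22608 ≡ 22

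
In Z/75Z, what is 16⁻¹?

61

75 = 4·16 + 11
16 = 1·11 + 5
11 = 2·5 + 1
5 = 5·1 + 0
gcd(16, 75) = 1, so the inverse exists.
Back-substitute for 1:
1 = 1·11 − 2·5
  = −2·16 + 3·11
  = 3·75 − 14·16
So 16⁻¹ ≡ −14 ≡ 61 (mod 75).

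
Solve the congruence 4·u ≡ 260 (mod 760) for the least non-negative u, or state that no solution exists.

65

gcd(4, 760) = 4, and 4 | 260, so solutions exist.
Divide through by 4: 1·u mod 190 = 65.
1⁻¹ ≡ 1 (mod 190).
u ≡ 1·65 ≡ 65 (mod 190).
The smallest non-negative solution is u = 65.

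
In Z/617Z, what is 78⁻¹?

By the extended Euclidean algorithm:
617 = 7·78 + 71
78 = 1·71 + 7
71 = 10·7 + 1
7 = 7·1 + 0
gcd(78, 617) = 1, so the inverse exists.
Bézout: 1 = 11·617 − 87·78.
So 78⁻¹ ≡ −87 ≡ 530 (mod 617).

530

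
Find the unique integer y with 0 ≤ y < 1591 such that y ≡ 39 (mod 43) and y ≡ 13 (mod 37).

43⁻¹ mod 37: 43·31 ≡ 1 (mod 37), so 43⁻¹ ≡ 31.
y = 39 + 43·((13 − 39)·31 mod 37) = 39 + 43·8 = 383.
Check: 383 mod 43 = 39, 383 mod 37 = 13. ✓

383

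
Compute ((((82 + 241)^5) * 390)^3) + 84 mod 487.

41

82 + 241 = 323
(323)^5 ≡ 406 (mod 487)
406 * 390 = 158340 ≡ 65 (mod 487)
(65)^3 ≡ 444 (mod 487)
444 + 84 = 528 ≡ 41 (mod 487)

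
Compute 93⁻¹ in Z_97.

24

97 = 1·93 + 4
93 = 23·4 + 1
4 = 4·1 + 0
gcd(93, 97) = 1, so the inverse exists.
Back-substitute for 1:
1 = 1·93 − 23·4
  = −23·97 + 24·93
So 93⁻¹ ≡ 24 (mod 97).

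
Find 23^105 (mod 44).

Compute successive squares:
105 in binary is 1101001, i.e. 105 = 64 + 32 + 8 + 1.
23^1 ≡ 23 (mod 44)
23^2 ≡ 23^2 = 529 ≡ 1 (mod 44)
23^4 ≡ 1^2 = 1 (mod 44)
23^8 ≡ 1^2 = 1 (mod 44)
23^16 ≡ 1^2 = 1 (mod 44)
23^32 ≡ 1^2 = 1 (mod 44)
23^64 ≡ 1^2 = 1 (mod 44)
23^105 = 23^64 × 23^32 × 23^8 × 23^1 ≡ 1 × 1 × 1 × 23 (mod 44).
Accumulate the product:
1 × 1 = 1
1 × 1 = 1
1 × 23 = 23

23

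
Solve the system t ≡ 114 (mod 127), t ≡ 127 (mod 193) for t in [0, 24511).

127⁻¹ mod 193: 127×38 ≡ 1 (mod 193), so 127⁻¹ ≡ 38.
t = 114 + 127×((127 − 114)×38 mod 193) = 114 + 127×108 = 13830.

13830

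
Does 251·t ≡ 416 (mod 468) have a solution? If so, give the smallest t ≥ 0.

gcd(251, 468) = 1, so a unique solution mod 468 exists.
251⁻¹ ≡ 179 (mod 468).
t ≡ 179·416 ≡ 52 (mod 468).

52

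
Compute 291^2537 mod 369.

189

291^1 ≡ 291 (mod 369)
291^2 ≡ 291^2 = 84681 ≡ 180 (mod 369)
291^4 ≡ 180^2 = 32400 ≡ 297 (mod 369)
291^8 ≡ 297^2 = 88209 ≡ 18 (mod 369)
291^16 ≡ 18^2 = 324 (mod 369)
291^32 ≡ 324^2 = 104976 ≡ 180 (mod 369)
291^64 ≡ 180^2 = 32400 ≡ 297 (mod 369)
291^128 ≡ 297^2 = 88209 ≡ 18 (mod 369)
291^256 ≡ 18^2 = 324 (mod 369)
291^512 ≡ 324^2 = 104976 ≡ 180 (mod 369)
291^1024 ≡ 180^2 = 32400 ≡ 297 (mod 369)
291^2048 ≡ 297^2 = 88209 ≡ 18 (mod 369)
291^2537 = 291^2048 × 291^256 × 291^128 × 291^64 × 291^32 × 291^8 × 291^1 ≡ 18 × 324 × 18 × 297 × 180 × 18 × 291 (mod 369).
Accumulate the product:
18 × 324 = 5832 ≡ 297
297 × 18 = 5346 ≡ 180
180 × 297 = 53460 ≡ 324
324 × 180 = 58320 ≡ 18
18 × 18 = 324
324 × 291 = 94284 ≡ 189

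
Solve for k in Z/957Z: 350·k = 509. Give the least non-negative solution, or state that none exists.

37

gcd(350, 957) = 1, so a unique solution mod 957 exists.
350⁻¹ ≡ 566 (mod 957).
k ≡ 566·509 ≡ 37 (mod 957).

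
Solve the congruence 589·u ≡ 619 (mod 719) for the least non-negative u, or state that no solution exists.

gcd(589, 719) = 1, so a unique solution mod 719 exists.
589⁻¹ ≡ 271 (mod 719).
u ≡ 271·619 ≡ 222 (mod 719).

222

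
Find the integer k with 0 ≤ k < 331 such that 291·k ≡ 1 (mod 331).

91

Apply the Euclidean algorithm and back-substitute:
331 = 1*291 + 40
291 = 7*40 + 11
40 = 3*11 + 7
11 = 1*7 + 4
7 = 1*4 + 3
4 = 1*3 + 1
3 = 3*1 + 0
gcd(291, 331) = 1, so the inverse exists.
Back-substitute for 1:
1 = 1*4 − 1*3
  = −1*7 + 2*4
  = 2*11 − 3*7
  = −3*40 + 11*11
  = 11*291 − 80*40
  = −80*331 + 91*291
So 291⁻¹ ≡ 91 (mod 331).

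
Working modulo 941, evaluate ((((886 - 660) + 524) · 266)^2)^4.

886 - 660 = 226
226 + 524 = 750
750 · 266 = 199500 ≡ 8 (mod 941)
(8)^2 ≡ 64 (mod 941)
(64)^4 ≡ 127 (mod 941)

127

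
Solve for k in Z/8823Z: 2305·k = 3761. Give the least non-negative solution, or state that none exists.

gcd(2305, 8823) = 1, so a unique solution mod 8823 exists.
2305⁻¹ ≡ 3667 (mod 8823).
k ≡ 3667·3761 ≡ 1238 (mod 8823).

1238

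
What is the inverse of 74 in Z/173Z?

166

173 = 2·74 + 25
74 = 2·25 + 24
25 = 1·24 + 1
24 = 24·1 + 0
gcd(74, 173) = 1, so the inverse exists.
Back-substitute for 1:
1 = 1·25 − 1·24
  = −1·74 + 3·25
  = 3·173 − 7·74
So 74⁻¹ ≡ −7 ≡ 166 (mod 173).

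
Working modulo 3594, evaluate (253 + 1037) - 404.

886

253 + 1037 = 1290
1290 - 404 = 886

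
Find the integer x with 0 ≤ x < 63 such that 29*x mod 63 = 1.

Run the extended Euclidean algorithm:
63 = 2×29 + 5
29 = 5×5 + 4
5 = 1×4 + 1
4 = 4×1 + 0
gcd(29, 63) = 1, so the inverse exists.
Bézout: 1 = 6×63 − 13×29.
So 29⁻¹ ≡ −13 ≡ 50 (mod 63).

50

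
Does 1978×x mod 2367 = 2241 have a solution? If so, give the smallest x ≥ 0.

1053

gcd(1978, 2367) = 1, so a unique solution mod 2367 exists.
1978⁻¹ ≡ 1363 (mod 2367).
x ≡ 1363×2241 ≡ 1053 (mod 2367).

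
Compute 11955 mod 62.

51

11955 = 192*62 + 51, so 11955 ≡ 51 (mod 62).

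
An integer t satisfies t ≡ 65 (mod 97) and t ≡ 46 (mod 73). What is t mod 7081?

97⁻¹ mod 73: 97*70 ≡ 1 (mod 73), so 97⁻¹ ≡ 70.
t = 65 + 97*((46 − 65)*70 mod 73) = 65 + 97*57 = 5594.

5594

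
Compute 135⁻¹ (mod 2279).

1283

2279 = 16×135 + 119
135 = 1×119 + 16
119 = 7×16 + 7
16 = 2×7 + 2
7 = 3×2 + 1
2 = 2×1 + 0
gcd(135, 2279) = 1, so the inverse exists.
Bézout: 1 = 59×2279 − 996×135.
So 135⁻¹ ≡ −996 ≡ 1283 (mod 2279).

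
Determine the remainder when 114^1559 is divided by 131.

Compute successive squares:
1559 in binary is 11000010111, i.e. 1559 = 1024 + 512 + 16 + 4 + 2 + 1.
114^1 ≡ 114 (mod 131)
114^2 ≡ 114^2 = 12996 ≡ 27 (mod 131)
114^4 ≡ 27^2 = 729 ≡ 74 (mod 131)
114^8 ≡ 74^2 = 5476 ≡ 105 (mod 131)
114^16 ≡ 105^2 = 11025 ≡ 21 (mod 131)
114^32 ≡ 21^2 = 441 ≡ 48 (mod 131)
114^64 ≡ 48^2 = 2304 ≡ 77 (mod 131)
114^128 ≡ 77^2 = 5929 ≡ 34 (mod 131)
114^256 ≡ 34^2 = 1156 ≡ 108 (mod 131)
114^512 ≡ 108^2 = 11664 ≡ 5 (mod 131)
114^1024 ≡ 5^2 = 25 (mod 131)
114^1559 = 114^1024 * 114^512 * 114^16 * 114^4 * 114^2 * 114^1 ≡ 25 * 5 * 21 * 74 * 27 * 114 (mod 131).
Accumulate the product:
25 * 5 = 125
125 * 21 = 2625 ≡ 5
5 * 74 = 370 ≡ 108
108 * 27 = 2916 ≡ 34
34 * 114 = 3876 ≡ 77

77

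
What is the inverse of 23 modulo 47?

45

Apply the Euclidean algorithm and back-substitute:
47 = 2*23 + 1
23 = 23*1 + 0
gcd(23, 47) = 1, so the inverse exists.
Bézout: 1 = 1*47 − 2*23.
So 23⁻¹ ≡ −2 ≡ 45 (mod 47).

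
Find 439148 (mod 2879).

439148 = 152*2879 + 1540, so 439148 ≡ 1540 (mod 2879).

1540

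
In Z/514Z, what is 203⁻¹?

395

Run the extended Euclidean algorithm:
514 = 2*203 + 108
203 = 1*108 + 95
108 = 1*95 + 13
95 = 7*13 + 4
13 = 3*4 + 1
4 = 4*1 + 0
gcd(203, 514) = 1, so the inverse exists.
Bézout: 1 = 47*514 − 119*203.
So 203⁻¹ ≡ −119 ≡ 395 (mod 514).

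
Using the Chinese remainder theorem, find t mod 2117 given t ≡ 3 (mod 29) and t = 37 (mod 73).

1424

29⁻¹ mod 73: 29×68 ≡ 1 (mod 73), so 29⁻¹ ≡ 68.
t = 3 + 29×((37 − 3)×68 mod 73) = 3 + 29×49 = 1424.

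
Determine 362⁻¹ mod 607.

441

607 = 1×362 + 245
362 = 1×245 + 117
245 = 2×117 + 11
117 = 10×11 + 7
11 = 1×7 + 4
7 = 1×4 + 3
4 = 1×3 + 1
3 = 3×1 + 0
gcd(362, 607) = 1, so the inverse exists.
Back-substitute for 1:
1 = 1×4 − 1×3
  = −1×7 + 2×4
  = 2×11 − 3×7
  = −3×117 + 32×11
  = 32×245 − 67×117
  = −67×362 + 99×245
  = 99×607 − 166×362
So 362⁻¹ ≡ −166 ≡ 441 (mod 607).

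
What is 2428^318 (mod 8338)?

Using repeated squaring:
318 in binary is 100111110, i.e. 318 = 256 + 32 + 16 + 8 + 4 + 2.
2428^1 ≡ 2428 (mod 8338)
2428^2 ≡ 2428^2 = 5895184 ≡ 218 (mod 8338)
2428^4 ≡ 218^2 = 47524 ≡ 5834 (mod 8338)
2428^8 ≡ 5834^2 = 34035556 ≡ 8178 (mod 8338)
2428^16 ≡ 8178^2 = 66879684 ≡ 586 (mod 8338)
2428^32 ≡ 586^2 = 343396 ≡ 1538 (mod 8338)
2428^64 ≡ 1538^2 = 2365444 ≡ 5790 (mod 8338)
2428^128 ≡ 5790^2 = 33524100 ≡ 5340 (mod 8338)
2428^256 ≡ 5340^2 = 28515600 ≡ 7978 (mod 8338)
2428^318 = 2428^256 · 2428^32 · 2428^16 · 2428^8 · 2428^4 · 2428^2 ≡ 7978 · 1538 · 586 · 8178 · 5834 · 218 (mod 8338).
Accumulate the product:
7978 · 1538 = 12270164 ≡ 4966
4966 · 586 = 2910076 ≡ 114
114 · 8178 = 932292 ≡ 6774
6774 · 5834 = 39519516 ≡ 5734
5734 · 218 = 1250012 ≡ 7650

7650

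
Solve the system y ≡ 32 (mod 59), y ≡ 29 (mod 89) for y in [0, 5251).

59⁻¹ mod 89: 59·86 ≡ 1 (mod 89), so 59⁻¹ ≡ 86.
y = 32 + 59·((29 − 32)·86 mod 89) = 32 + 59·9 = 563.
Check: 563 mod 59 = 32, 563 mod 89 = 29. ✓

563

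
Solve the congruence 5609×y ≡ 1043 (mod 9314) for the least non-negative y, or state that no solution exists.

3939

gcd(5609, 9314) = 1, so a unique solution mod 9314 exists.
5609⁻¹ ≡ 3165 (mod 9314).
y ≡ 3165×1043 ≡ 3939 (mod 9314).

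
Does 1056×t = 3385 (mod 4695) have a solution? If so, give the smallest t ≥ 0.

gcd(1056, 4695) = 3, and 3 does not divide 3385.
So the congruence has no solution.

no solution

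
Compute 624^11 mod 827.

Compute successive squares:
11 in binary is 1011, i.e. 11 = 8 + 2 + 1.
624^1 ≡ 624 (mod 827)
624^2 ≡ 624^2 = 389376 ≡ 686 (mod 827)
624^4 ≡ 686^2 = 470596 ≡ 33 (mod 827)
624^8 ≡ 33^2 = 1089 ≡ 262 (mod 827)
624^11 = 624^8 * 624^2 * 624^1 ≡ 262 * 686 * 624 (mod 827).
Accumulate the product:
262 * 686 = 179732 ≡ 273
273 * 624 = 170352 ≡ 817

817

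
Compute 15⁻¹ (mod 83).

72

Run the extended Euclidean algorithm:
83 = 5·15 + 8
15 = 1·8 + 7
8 = 1·7 + 1
7 = 7·1 + 0
gcd(15, 83) = 1, so the inverse exists.
Back-substitute for 1:
1 = 1·8 − 1·7
  = −1·15 + 2·8
  = 2·83 − 11·15
So 15⁻¹ ≡ −11 ≡ 72 (mod 83).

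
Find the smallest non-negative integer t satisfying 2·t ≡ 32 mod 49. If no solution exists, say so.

gcd(2, 49) = 1, so a unique solution mod 49 exists.
2⁻¹ ≡ 25 (mod 49).
t ≡ 25·32 ≡ 16 (mod 49).

16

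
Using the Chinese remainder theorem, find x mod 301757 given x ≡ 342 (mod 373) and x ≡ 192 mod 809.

145812

373⁻¹ mod 809: 373*321 ≡ 1 (mod 809), so 373⁻¹ ≡ 321.
x = 342 + 373*((192 − 342)*321 mod 809) = 342 + 373*390 = 145812.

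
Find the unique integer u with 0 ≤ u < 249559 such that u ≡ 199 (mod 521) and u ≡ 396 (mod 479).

521⁻¹ mod 479: 521*422 ≡ 1 (mod 479), so 521⁻¹ ≡ 422.
u = 199 + 521*((396 − 199)*422 mod 479) = 199 + 521*267 = 139306.
Check: 139306 mod 521 = 199, 139306 mod 479 = 396. ✓

139306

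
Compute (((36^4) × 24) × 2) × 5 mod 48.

0

(36)^4 ≡ 0 (mod 48)
0 × 24 = 0
0 × 2 = 0
0 × 5 = 0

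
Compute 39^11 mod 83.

42

11 in binary is 1011, i.e. 11 = 8 + 2 + 1.
39^1 ≡ 39 (mod 83)
39^2 ≡ 39^2 = 1521 ≡ 27 (mod 83)
39^4 ≡ 27^2 = 729 ≡ 65 (mod 83)
39^8 ≡ 65^2 = 4225 ≡ 75 (mod 83)
39^11 = 39^8 × 39^2 × 39^1 ≡ 75 × 27 × 39 (mod 83).
Accumulate the product:
75 × 27 = 2025 ≡ 33
33 × 39 = 1287 ≡ 42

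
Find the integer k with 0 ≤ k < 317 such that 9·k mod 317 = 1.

By the extended Euclidean algorithm:
317 = 35·9 + 2
9 = 4·2 + 1
2 = 2·1 + 0
gcd(9, 317) = 1, so the inverse exists.
Back-substitute for 1:
1 = 1·9 − 4·2
  = −4·317 + 141·9
So 9⁻¹ ≡ 141 (mod 317).

141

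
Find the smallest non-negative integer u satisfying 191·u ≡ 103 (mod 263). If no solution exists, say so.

gcd(191, 263) = 1, so a unique solution mod 263 exists.
191⁻¹ ≡ 84 (mod 263).
u ≡ 84·103 ≡ 236 (mod 263).

236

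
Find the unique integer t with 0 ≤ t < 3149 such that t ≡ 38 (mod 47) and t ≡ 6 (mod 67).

743

47⁻¹ mod 67: 47*10 ≡ 1 (mod 67), so 47⁻¹ ≡ 10.
t = 38 + 47*((6 − 38)*10 mod 67) = 38 + 47*15 = 743.
Check: 743 mod 47 = 38, 743 mod 67 = 6. ✓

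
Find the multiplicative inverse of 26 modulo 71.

Apply the Euclidean algorithm and back-substitute:
71 = 2×26 + 19
26 = 1×19 + 7
19 = 2×7 + 5
7 = 1×5 + 2
5 = 2×2 + 1
2 = 2×1 + 0
gcd(26, 71) = 1, so the inverse exists.
Bézout: 1 = 11×71 − 30×26.
So 26⁻¹ ≡ −30 ≡ 41 (mod 71).

41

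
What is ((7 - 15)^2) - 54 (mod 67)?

10

7 - 15 = -8 ≡ 59 (mod 67)
(59)^2 ≡ 64 (mod 67)
64 - 54 = 10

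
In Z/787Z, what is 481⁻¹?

Run the extended Euclidean algorithm:
787 = 1*481 + 306
481 = 1*306 + 175
306 = 1*175 + 131
175 = 1*131 + 44
131 = 2*44 + 43
44 = 1*43 + 1
43 = 43*1 + 0
gcd(481, 787) = 1, so the inverse exists.
Bézout: 1 = −11*787 + 18*481.
So 481⁻¹ ≡ 18 (mod 787).

18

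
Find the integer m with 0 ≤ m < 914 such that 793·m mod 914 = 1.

By the extended Euclidean algorithm:
914 = 1·793 + 121
793 = 6·121 + 67
121 = 1·67 + 54
67 = 1·54 + 13
54 = 4·13 + 2
13 = 6·2 + 1
2 = 2·1 + 0
gcd(793, 914) = 1, so the inverse exists.
Back-substitute for 1:
1 = 1·13 − 6·2
  = −6·54 + 25·13
  = 25·67 − 31·54
  = −31·121 + 56·67
  = 56·793 − 367·121
  = −367·914 + 423·793
So 793⁻¹ ≡ 423 (mod 914).

423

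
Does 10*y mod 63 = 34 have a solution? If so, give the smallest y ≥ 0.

gcd(10, 63) = 1, so a unique solution mod 63 exists.
10⁻¹ ≡ 19 (mod 63).
y ≡ 19*34 ≡ 16 (mod 63).

16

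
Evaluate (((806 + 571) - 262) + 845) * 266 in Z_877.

806 + 571 = 1377 ≡ 500 (mod 877)
500 - 262 = 238
238 + 845 = 1083 ≡ 206 (mod 877)
206 * 266 = 54796 ≡ 422 (mod 877)

422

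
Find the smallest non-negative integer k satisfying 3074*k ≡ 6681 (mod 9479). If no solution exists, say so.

6561

gcd(3074, 9479) = 1, so a unique solution mod 9479 exists.
3074⁻¹ ≡ 2840 (mod 9479).
k ≡ 2840*6681 ≡ 6561 (mod 9479).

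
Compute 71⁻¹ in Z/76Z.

Run the extended Euclidean algorithm:
76 = 1×71 + 5
71 = 14×5 + 1
5 = 5×1 + 0
gcd(71, 76) = 1, so the inverse exists.
Back-substitute for 1:
1 = 1×71 − 14×5
  = −14×76 + 15×71
So 71⁻¹ ≡ 15 (mod 76).

15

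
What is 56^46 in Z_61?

46 in binary is 101110, i.e. 46 = 32 + 8 + 4 + 2.
56^1 ≡ 56 (mod 61)
56^2 ≡ 56^2 = 3136 ≡ 25 (mod 61)
56^4 ≡ 25^2 = 625 ≡ 15 (mod 61)
56^8 ≡ 15^2 = 225 ≡ 42 (mod 61)
56^16 ≡ 42^2 = 1764 ≡ 56 (mod 61)
56^32 ≡ 56^2 = 3136 ≡ 25 (mod 61)
56^46 = 56^32 · 56^8 · 56^4 · 56^2 ≡ 25 · 42 · 15 · 25 (mod 61).
Accumulate the product:
25 · 42 = 1050 ≡ 13
13 · 15 = 195 ≡ 12
12 · 25 = 300 ≡ 56

56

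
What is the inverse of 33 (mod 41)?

5

Run the extended Euclidean algorithm:
41 = 1*33 + 8
33 = 4*8 + 1
8 = 8*1 + 0
gcd(33, 41) = 1, so the inverse exists.
Bézout: 1 = −4*41 + 5*33.
So 33⁻¹ ≡ 5 (mod 41).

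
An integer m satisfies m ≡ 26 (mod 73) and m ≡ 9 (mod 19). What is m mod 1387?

902

73⁻¹ mod 19: 73*6 ≡ 1 (mod 19), so 73⁻¹ ≡ 6.
m = 26 + 73*((9 − 26)*6 mod 19) = 26 + 73*12 = 902.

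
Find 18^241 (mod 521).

226

Using repeated squaring:
241 in binary is 11110001, i.e. 241 = 128 + 64 + 32 + 16 + 1.
18^1 ≡ 18 (mod 521)
18^2 ≡ 18^2 = 324 (mod 521)
18^4 ≡ 324^2 = 104976 ≡ 255 (mod 521)
18^8 ≡ 255^2 = 65025 ≡ 421 (mod 521)
18^16 ≡ 421^2 = 177241 ≡ 101 (mod 521)
18^32 ≡ 101^2 = 10201 ≡ 302 (mod 521)
18^64 ≡ 302^2 = 91204 ≡ 29 (mod 521)
18^128 ≡ 29^2 = 841 ≡ 320 (mod 521)
18^241 = 18^128 × 18^64 × 18^32 × 18^16 × 18^1 ≡ 320 × 29 × 302 × 101 × 18 (mod 521).
Accumulate the product:
320 × 29 = 9280 ≡ 423
423 × 302 = 127746 ≡ 101
101 × 101 = 10201 ≡ 302
302 × 18 = 5436 ≡ 226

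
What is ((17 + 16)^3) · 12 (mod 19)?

17 + 16 = 33 ≡ 14 (mod 19)
(14)^3 ≡ 8 (mod 19)
8 · 12 = 96 ≡ 1 (mod 19)

1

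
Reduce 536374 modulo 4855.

536374 = 110×4855 + 2324, so 536374 ≡ 2324 (mod 4855).

2324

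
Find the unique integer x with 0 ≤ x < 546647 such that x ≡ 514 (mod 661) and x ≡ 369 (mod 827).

524687

661⁻¹ mod 827: 661×274 ≡ 1 (mod 827), so 661⁻¹ ≡ 274.
x = 514 + 661×((369 − 514)×274 mod 827) = 514 + 661×793 = 524687.
Check: 524687 mod 661 = 514, 524687 mod 827 = 369. ✓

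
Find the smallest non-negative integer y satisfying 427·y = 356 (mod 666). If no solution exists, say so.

gcd(427, 666) = 1, so a unique solution mod 666 exists.
427⁻¹ ≡ 457 (mod 666).
y ≡ 457·356 ≡ 188 (mod 666).

188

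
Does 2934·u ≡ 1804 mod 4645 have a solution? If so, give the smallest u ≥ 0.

gcd(2934, 4645) = 1, so a unique solution mod 4645 exists.
2934⁻¹ ≡ 3874 (mod 4645).
u ≡ 3874·1804 ≡ 2616 (mod 4645).

2616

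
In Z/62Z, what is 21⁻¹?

62 = 2*21 + 20
21 = 1*20 + 1
20 = 20*1 + 0
gcd(21, 62) = 1, so the inverse exists.
Back-substitute for 1:
1 = 1*21 − 1*20
  = −1*62 + 3*21
So 21⁻¹ ≡ 3 (mod 62).

3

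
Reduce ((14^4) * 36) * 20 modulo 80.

0

(14)^4 ≡ 16 (mod 80)
16 * 36 = 576 ≡ 16 (mod 80)
16 * 20 = 320 ≡ 0 (mod 80)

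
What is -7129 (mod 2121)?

1355

-7129 = -4·2121 + 1355, so -7129 ≡ 1355 (mod 2121).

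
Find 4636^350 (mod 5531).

205

Compute successive squares:
350 in binary is 101011110, i.e. 350 = 256 + 64 + 16 + 8 + 4 + 2.
4636^1 ≡ 4636 (mod 5531)
4636^2 ≡ 4636^2 = 21492496 ≡ 4561 (mod 5531)
4636^4 ≡ 4561^2 = 20802721 ≡ 630 (mod 5531)
4636^8 ≡ 630^2 = 396900 ≡ 4199 (mod 5531)
4636^16 ≡ 4199^2 = 17631601 ≡ 4304 (mod 5531)
4636^32 ≡ 4304^2 = 18524416 ≡ 1097 (mod 5531)
4636^64 ≡ 1097^2 = 1203409 ≡ 3182 (mod 5531)
4636^128 ≡ 3182^2 = 10125124 ≡ 3394 (mod 5531)
4636^256 ≡ 3394^2 = 11519236 ≡ 3694 (mod 5531)
4636^350 = 4636^256 · 4636^64 · 4636^16 · 4636^8 · 4636^4 · 4636^2 ≡ 3694 · 3182 · 4304 · 4199 · 630 · 4561 (mod 5531).
Accumulate the product:
3694 · 3182 = 11754308 ≡ 933
933 · 4304 = 4015632 ≡ 126
126 · 4199 = 529074 ≡ 3629
3629 · 630 = 2286270 ≡ 1967
1967 · 4561 = 8971487 ≡ 205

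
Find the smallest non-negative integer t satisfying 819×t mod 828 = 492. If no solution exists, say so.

no solution

gcd(819, 828) = 9, and 9 does not divide 492.
So the congruence has no solution.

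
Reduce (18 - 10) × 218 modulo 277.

82

18 - 10 = 8
8 × 218 = 1744 ≡ 82 (mod 277)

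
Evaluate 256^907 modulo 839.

211

Using repeated squaring:
256^1 ≡ 256 (mod 839)
256^2 ≡ 256^2 = 65536 ≡ 94 (mod 839)
256^4 ≡ 94^2 = 8836 ≡ 446 (mod 839)
256^8 ≡ 446^2 = 198916 ≡ 73 (mod 839)
256^16 ≡ 73^2 = 5329 ≡ 295 (mod 839)
256^32 ≡ 295^2 = 87025 ≡ 608 (mod 839)
256^64 ≡ 608^2 = 369664 ≡ 504 (mod 839)
256^128 ≡ 504^2 = 254016 ≡ 638 (mod 839)
256^256 ≡ 638^2 = 407044 ≡ 129 (mod 839)
256^512 ≡ 129^2 = 16641 ≡ 700 (mod 839)
256^907 = 256^512 × 256^256 × 256^128 × 256^8 × 256^2 × 256^1 ≡ 700 × 129 × 638 × 73 × 94 × 256 (mod 839).
Accumulate the product:
700 × 129 = 90300 ≡ 527
527 × 638 = 336226 ≡ 626
626 × 73 = 45698 ≡ 392
392 × 94 = 36848 ≡ 771
771 × 256 = 197376 ≡ 211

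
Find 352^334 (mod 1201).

10

334 in binary is 101001110, i.e. 334 = 256 + 64 + 8 + 4 + 2.
352^1 ≡ 352 (mod 1201)
352^2 ≡ 352^2 = 123904 ≡ 201 (mod 1201)
352^4 ≡ 201^2 = 40401 ≡ 768 (mod 1201)
352^8 ≡ 768^2 = 589824 ≡ 133 (mod 1201)
352^16 ≡ 133^2 = 17689 ≡ 875 (mod 1201)
352^32 ≡ 875^2 = 765625 ≡ 588 (mod 1201)
352^64 ≡ 588^2 = 345744 ≡ 1057 (mod 1201)
352^128 ≡ 1057^2 = 1117249 ≡ 319 (mod 1201)
352^256 ≡ 319^2 = 101761 ≡ 877 (mod 1201)
352^334 = 352^256 × 352^64 × 352^8 × 352^4 × 352^2 ≡ 877 × 1057 × 133 × 768 × 201 (mod 1201).
Accumulate the product:
877 × 1057 = 926989 ≡ 1018
1018 × 133 = 135394 ≡ 882
882 × 768 = 677376 ≡ 12
12 × 201 = 2412 ≡ 10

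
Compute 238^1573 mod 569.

238^1 ≡ 238 (mod 569)
238^2 ≡ 238^2 = 56644 ≡ 313 (mod 569)
238^4 ≡ 313^2 = 97969 ≡ 101 (mod 569)
238^8 ≡ 101^2 = 10201 ≡ 528 (mod 569)
238^16 ≡ 528^2 = 278784 ≡ 543 (mod 569)
238^32 ≡ 543^2 = 294849 ≡ 107 (mod 569)
238^64 ≡ 107^2 = 11449 ≡ 69 (mod 569)
238^128 ≡ 69^2 = 4761 ≡ 209 (mod 569)
238^256 ≡ 209^2 = 43681 ≡ 437 (mod 569)
238^512 ≡ 437^2 = 190969 ≡ 354 (mod 569)
238^1024 ≡ 354^2 = 125316 ≡ 136 (mod 569)
238^1573 = 238^1024 * 238^512 * 238^32 * 238^4 * 238^1 ≡ 136 * 354 * 107 * 101 * 238 (mod 569).
Accumulate the product:
136 * 354 = 48144 ≡ 348
348 * 107 = 37236 ≡ 251
251 * 101 = 25351 ≡ 315
315 * 238 = 74970 ≡ 431

431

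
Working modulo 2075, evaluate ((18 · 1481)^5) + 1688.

18 · 1481 = 26658 ≡ 1758 (mod 2075)
(1758)^5 ≡ 1668 (mod 2075)
1668 + 1688 = 3356 ≡ 1281 (mod 2075)

1281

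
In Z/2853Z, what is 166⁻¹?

1564

2853 = 17*166 + 31
166 = 5*31 + 11
31 = 2*11 + 9
11 = 1*9 + 2
9 = 4*2 + 1
2 = 2*1 + 0
gcd(166, 2853) = 1, so the inverse exists.
Bézout: 1 = 75*2853 − 1289*166.
So 166⁻¹ ≡ −1289 ≡ 1564 (mod 2853).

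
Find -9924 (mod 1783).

774

-9924 = -6×1783 + 774, so -9924 ≡ 774 (mod 1783).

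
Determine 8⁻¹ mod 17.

17 = 2×8 + 1
8 = 8×1 + 0
gcd(8, 17) = 1, so the inverse exists.
Bézout: 1 = 1×17 − 2×8.
So 8⁻¹ ≡ −2 ≡ 15 (mod 17).

15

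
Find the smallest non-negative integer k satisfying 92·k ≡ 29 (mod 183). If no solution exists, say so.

gcd(92, 183) = 1, so a unique solution mod 183 exists.
92⁻¹ ≡ 2 (mod 183).
k ≡ 2·29 ≡ 58 (mod 183).

58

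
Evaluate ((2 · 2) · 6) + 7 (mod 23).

2 · 2 = 4
4 · 6 = 24 ≡ 1 (mod 23)
1 + 7 = 8

8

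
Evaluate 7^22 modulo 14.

7

22 in binary is 10110, i.e. 22 = 16 + 4 + 2.
7^1 ≡ 7 (mod 14)
7^2 ≡ 7^2 = 49 ≡ 7 (mod 14)
7^4 ≡ 7^2 = 49 ≡ 7 (mod 14)
7^8 ≡ 7^2 = 49 ≡ 7 (mod 14)
7^16 ≡ 7^2 = 49 ≡ 7 (mod 14)
7^22 = 7^16 * 7^4 * 7^2 ≡ 7 * 7 * 7 (mod 14).
Accumulate the product:
7 * 7 = 49 ≡ 7
7 * 7 = 49 ≡ 7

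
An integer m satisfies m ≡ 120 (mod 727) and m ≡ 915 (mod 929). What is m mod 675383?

727⁻¹ mod 929: 727·906 ≡ 1 (mod 929), so 727⁻¹ ≡ 906.
m = 120 + 727·((915 − 120)·906 mod 929) = 120 + 727·295 = 214585.
Check: 214585 mod 727 = 120, 214585 mod 929 = 915. ✓

214585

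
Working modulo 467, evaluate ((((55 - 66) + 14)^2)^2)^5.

55 - 66 = -11 ≡ 456 (mod 467)
456 + 14 = 470 ≡ 3 (mod 467)
(3)^2 ≡ 9 (mod 467)
(9)^2 ≡ 81 (mod 467)
(81)^5 ≡ 352 (mod 467)

352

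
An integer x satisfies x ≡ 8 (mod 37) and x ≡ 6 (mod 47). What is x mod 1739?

711

37⁻¹ mod 47: 37·14 ≡ 1 (mod 47), so 37⁻¹ ≡ 14.
x = 8 + 37·((6 − 8)·14 mod 47) = 8 + 37·19 = 711.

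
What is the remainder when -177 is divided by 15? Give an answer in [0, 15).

3

-177 = -12*15 + 3, so -177 ≡ 3 (mod 15).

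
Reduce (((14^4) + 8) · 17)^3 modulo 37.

(14)^4 ≡ 10 (mod 37)
10 + 8 = 18
18 · 17 = 306 ≡ 10 (mod 37)
(10)^3 ≡ 1 (mod 37)

1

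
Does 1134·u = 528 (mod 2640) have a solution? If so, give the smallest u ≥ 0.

352

gcd(1134, 2640) = 6, and 6 | 528, so solutions exist.
Divide through by 6: 189·u ≡ 88 mod 440.
189⁻¹ ≡ 149 (mod 440).
u ≡ 149·88 ≡ 352 (mod 440).
The smallest non-negative solution is u = 352.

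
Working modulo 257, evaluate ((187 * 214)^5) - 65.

187 * 214 = 40018 ≡ 183 (mod 257)
(183)^5 ≡ 252 (mod 257)
252 - 65 = 187

187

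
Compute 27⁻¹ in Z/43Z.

By the extended Euclidean algorithm:
43 = 1×27 + 16
27 = 1×16 + 11
16 = 1×11 + 5
11 = 2×5 + 1
5 = 5×1 + 0
gcd(27, 43) = 1, so the inverse exists.
Bézout: 1 = −5×43 + 8×27.
So 27⁻¹ ≡ 8 (mod 43).

8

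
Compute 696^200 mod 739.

Compute successive squares:
200 in binary is 11001000, i.e. 200 = 128 + 64 + 8.
696^1 ≡ 696 (mod 739)
696^2 ≡ 696^2 = 484416 ≡ 371 (mod 739)
696^4 ≡ 371^2 = 137641 ≡ 187 (mod 739)
696^8 ≡ 187^2 = 34969 ≡ 236 (mod 739)
696^16 ≡ 236^2 = 55696 ≡ 271 (mod 739)
696^32 ≡ 271^2 = 73441 ≡ 280 (mod 739)
696^64 ≡ 280^2 = 78400 ≡ 66 (mod 739)
696^128 ≡ 66^2 = 4356 ≡ 661 (mod 739)
696^200 = 696^128 × 696^64 × 696^8 ≡ 661 × 66 × 236 (mod 739).
Accumulate the product:
661 × 66 = 43626 ≡ 25
25 × 236 = 5900 ≡ 727

727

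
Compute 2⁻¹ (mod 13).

By the extended Euclidean algorithm:
13 = 6×2 + 1
2 = 2×1 + 0
gcd(2, 13) = 1, so the inverse exists.
Bézout: 1 = 1×13 − 6×2.
So 2⁻¹ ≡ −6 ≡ 7 (mod 13).

7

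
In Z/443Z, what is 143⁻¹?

443 = 3×143 + 14
143 = 10×14 + 3
14 = 4×3 + 2
3 = 1×2 + 1
2 = 2×1 + 0
gcd(143, 443) = 1, so the inverse exists.
Back-substitute for 1:
1 = 1×3 − 1×2
  = −1×14 + 5×3
  = 5×143 − 51×14
  = −51×443 + 158×143
So 143⁻¹ ≡ 158 (mod 443).

158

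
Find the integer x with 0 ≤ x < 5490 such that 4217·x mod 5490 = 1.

5490 = 1*4217 + 1273
4217 = 3*1273 + 398
1273 = 3*398 + 79
398 = 5*79 + 3
79 = 26*3 + 1
3 = 3*1 + 0
gcd(4217, 5490) = 1, so the inverse exists.
Back-substitute for 1:
1 = 1*79 − 26*3
  = −26*398 + 131*79
  = 131*1273 − 419*398
  = −419*4217 + 1388*1273
  = 1388*5490 − 1807*4217
So 4217⁻¹ ≡ −1807 ≡ 3683 (mod 5490).

3683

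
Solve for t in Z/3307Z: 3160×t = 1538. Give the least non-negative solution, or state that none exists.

237

gcd(3160, 3307) = 1, so a unique solution mod 3307 exists.
3160⁻¹ ≡ 3262 (mod 3307).
t ≡ 3262×1538 ≡ 237 (mod 3307).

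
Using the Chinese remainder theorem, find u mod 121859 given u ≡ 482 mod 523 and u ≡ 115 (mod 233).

7804

523⁻¹ mod 233: 523×139 ≡ 1 (mod 233), so 523⁻¹ ≡ 139.
u = 482 + 523×((115 − 482)×139 mod 233) = 482 + 523×14 = 7804.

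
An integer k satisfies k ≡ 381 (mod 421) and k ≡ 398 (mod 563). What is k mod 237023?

421⁻¹ mod 563: 421*337 ≡ 1 (mod 563), so 421⁻¹ ≡ 337.
k = 381 + 421*((398 − 381)*337 mod 563) = 381 + 421*99 = 42060.

42060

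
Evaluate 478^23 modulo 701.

542

Compute successive squares:
23 in binary is 10111, i.e. 23 = 16 + 4 + 2 + 1.
478^1 ≡ 478 (mod 701)
478^2 ≡ 478^2 = 228484 ≡ 659 (mod 701)
478^4 ≡ 659^2 = 434281 ≡ 362 (mod 701)
478^8 ≡ 362^2 = 131044 ≡ 658 (mod 701)
478^16 ≡ 658^2 = 432964 ≡ 447 (mod 701)
478^23 = 478^16 * 478^4 * 478^2 * 478^1 ≡ 447 * 362 * 659 * 478 (mod 701).
Accumulate the product:
447 * 362 = 161814 ≡ 584
584 * 659 = 384856 ≡ 7
7 * 478 = 3346 ≡ 542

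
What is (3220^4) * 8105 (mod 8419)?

(3220)^4 ≡ 3346 (mod 8419)
3346 * 8105 = 27119330 ≡ 1731 (mod 8419)

1731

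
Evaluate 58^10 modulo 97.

Using repeated squaring:
10 in binary is 1010, i.e. 10 = 8 + 2.
58^1 ≡ 58 (mod 97)
58^2 ≡ 58^2 = 3364 ≡ 66 (mod 97)
58^4 ≡ 66^2 = 4356 ≡ 88 (mod 97)
58^8 ≡ 88^2 = 7744 ≡ 81 (mod 97)
58^10 = 58^8 * 58^2 ≡ 81 * 66 (mod 97).
81 * 66 = 5346 ≡ 11 (mod 97).

11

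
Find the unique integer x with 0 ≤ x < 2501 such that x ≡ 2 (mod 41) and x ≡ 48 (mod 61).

658

41⁻¹ mod 61: 41·3 ≡ 1 (mod 61), so 41⁻¹ ≡ 3.
x = 2 + 41·((48 − 2)·3 mod 61) = 2 + 41·16 = 658.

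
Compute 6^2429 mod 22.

2

6^1 ≡ 6 (mod 22)
6^2 ≡ 6^2 = 36 ≡ 14 (mod 22)
6^4 ≡ 14^2 = 196 ≡ 20 (mod 22)
6^8 ≡ 20^2 = 400 ≡ 4 (mod 22)
6^16 ≡ 4^2 = 16 (mod 22)
6^32 ≡ 16^2 = 256 ≡ 14 (mod 22)
6^64 ≡ 14^2 = 196 ≡ 20 (mod 22)
6^128 ≡ 20^2 = 400 ≡ 4 (mod 22)
6^256 ≡ 4^2 = 16 (mod 22)
6^512 ≡ 16^2 = 256 ≡ 14 (mod 22)
6^1024 ≡ 14^2 = 196 ≡ 20 (mod 22)
6^2048 ≡ 20^2 = 400 ≡ 4 (mod 22)
6^2429 = 6^2048 · 6^256 · 6^64 · 6^32 · 6^16 · 6^8 · 6^4 · 6^1 ≡ 4 · 16 · 20 · 14 · 16 · 4 · 20 · 6 (mod 22).
Accumulate the product:
4 · 16 = 64 ≡ 20
20 · 20 = 400 ≡ 4
4 · 14 = 56 ≡ 12
12 · 16 = 192 ≡ 16
16 · 4 = 64 ≡ 20
20 · 20 = 400 ≡ 4
4 · 6 = 24 ≡ 2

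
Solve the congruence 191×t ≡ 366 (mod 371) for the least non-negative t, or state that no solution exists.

gcd(191, 371) = 1, so a unique solution mod 371 exists.
191⁻¹ ≡ 270 (mod 371).
t ≡ 270×366 ≡ 134 (mod 371).

134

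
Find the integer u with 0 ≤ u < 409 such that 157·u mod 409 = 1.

409 = 2*157 + 95
157 = 1*95 + 62
95 = 1*62 + 33
62 = 1*33 + 29
33 = 1*29 + 4
29 = 7*4 + 1
4 = 4*1 + 0
gcd(157, 409) = 1, so the inverse exists.
Bézout: 1 = −38*409 + 99*157.
So 157⁻¹ ≡ 99 (mod 409).

99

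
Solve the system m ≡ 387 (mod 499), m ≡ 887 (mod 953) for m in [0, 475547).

117153

499⁻¹ mod 953: 499·233 ≡ 1 (mod 953), so 499⁻¹ ≡ 233.
m = 387 + 499·((887 − 387)·233 mod 953) = 387 + 499·234 = 117153.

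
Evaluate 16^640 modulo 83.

30

By square-and-multiply:
640 in binary is 1010000000, i.e. 640 = 512 + 128.
16^1 ≡ 16 (mod 83)
16^2 ≡ 16^2 = 256 ≡ 7 (mod 83)
16^4 ≡ 7^2 = 49 (mod 83)
16^8 ≡ 49^2 = 2401 ≡ 77 (mod 83)
16^16 ≡ 77^2 = 5929 ≡ 36 (mod 83)
16^32 ≡ 36^2 = 1296 ≡ 51 (mod 83)
16^64 ≡ 51^2 = 2601 ≡ 28 (mod 83)
16^128 ≡ 28^2 = 784 ≡ 37 (mod 83)
16^256 ≡ 37^2 = 1369 ≡ 41 (mod 83)
16^512 ≡ 41^2 = 1681 ≡ 21 (mod 83)
16^640 = 16^512 · 16^128 ≡ 21 · 37 (mod 83).
21 · 37 = 777 ≡ 30 (mod 83).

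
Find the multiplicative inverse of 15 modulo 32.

32 = 2×15 + 2
15 = 7×2 + 1
2 = 2×1 + 0
gcd(15, 32) = 1, so the inverse exists.
Back-substitute for 1:
1 = 1×15 − 7×2
  = −7×32 + 15×15
So 15⁻¹ ≡ 15 (mod 32).

15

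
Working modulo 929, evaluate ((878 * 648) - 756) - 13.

556

878 * 648 = 568944 ≡ 396 (mod 929)
396 - 756 = -360 ≡ 569 (mod 929)
569 - 13 = 556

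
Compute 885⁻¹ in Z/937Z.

18

937 = 1·885 + 52
885 = 17·52 + 1
52 = 52·1 + 0
gcd(885, 937) = 1, so the inverse exists.
Bézout: 1 = −17·937 + 18·885.
So 885⁻¹ ≡ 18 (mod 937).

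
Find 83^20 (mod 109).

Using repeated squaring:
83^1 ≡ 83 (mod 109)
83^2 ≡ 83^2 = 6889 ≡ 22 (mod 109)
83^4 ≡ 22^2 = 484 ≡ 48 (mod 109)
83^8 ≡ 48^2 = 2304 ≡ 15 (mod 109)
83^16 ≡ 15^2 = 225 ≡ 7 (mod 109)
83^20 = 83^16 × 83^4 ≡ 7 × 48 (mod 109).
7 × 48 = 336 ≡ 9 (mod 109).

9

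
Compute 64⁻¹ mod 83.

48

By the extended Euclidean algorithm:
83 = 1*64 + 19
64 = 3*19 + 7
19 = 2*7 + 5
7 = 1*5 + 2
5 = 2*2 + 1
2 = 2*1 + 0
gcd(64, 83) = 1, so the inverse exists.
Bézout: 1 = 27*83 − 35*64.
So 64⁻¹ ≡ −35 ≡ 48 (mod 83).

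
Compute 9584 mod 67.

3

9584 = 143·67 + 3, so 9584 ≡ 3 (mod 67).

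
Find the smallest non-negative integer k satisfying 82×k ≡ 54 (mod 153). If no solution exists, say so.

gcd(82, 153) = 1, so a unique solution mod 153 exists.
82⁻¹ ≡ 28 (mod 153).
k ≡ 28×54 ≡ 135 (mod 153).

135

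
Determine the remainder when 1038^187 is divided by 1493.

1065

187 in binary is 10111011, i.e. 187 = 128 + 32 + 16 + 8 + 2 + 1.
1038^1 ≡ 1038 (mod 1493)
1038^2 ≡ 1038^2 = 1077444 ≡ 991 (mod 1493)
1038^4 ≡ 991^2 = 982081 ≡ 1180 (mod 1493)
1038^8 ≡ 1180^2 = 1392400 ≡ 924 (mod 1493)
1038^16 ≡ 924^2 = 853776 ≡ 1273 (mod 1493)
1038^32 ≡ 1273^2 = 1620529 ≡ 624 (mod 1493)
1038^64 ≡ 624^2 = 389376 ≡ 1196 (mod 1493)
1038^128 ≡ 1196^2 = 1430416 ≡ 122 (mod 1493)
1038^187 = 1038^128 · 1038^32 · 1038^16 · 1038^8 · 1038^2 · 1038^1 ≡ 122 · 624 · 1273 · 924 · 991 · 1038 (mod 1493).
Accumulate the product:
122 · 624 = 76128 ≡ 1478
1478 · 1273 = 1881494 ≡ 314
314 · 924 = 290136 ≡ 494
494 · 991 = 489554 ≡ 1343
1343 · 1038 = 1394034 ≡ 1065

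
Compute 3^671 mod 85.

Compute successive squares:
671 in binary is 1010011111, i.e. 671 = 512 + 128 + 16 + 8 + 4 + 2 + 1.
3^1 ≡ 3 (mod 85)
3^2 ≡ 3^2 = 9 (mod 85)
3^4 ≡ 9^2 = 81 (mod 85)
3^8 ≡ 81^2 = 6561 ≡ 16 (mod 85)
3^16 ≡ 16^2 = 256 ≡ 1 (mod 85)
3^32 ≡ 1^2 = 1 (mod 85)
3^64 ≡ 1^2 = 1 (mod 85)
3^128 ≡ 1^2 = 1 (mod 85)
3^256 ≡ 1^2 = 1 (mod 85)
3^512 ≡ 1^2 = 1 (mod 85)
3^671 = 3^512 * 3^128 * 3^16 * 3^8 * 3^4 * 3^2 * 3^1 ≡ 1 * 1 * 1 * 16 * 81 * 9 * 3 (mod 85).
Accumulate the product:
1 * 1 = 1
1 * 1 = 1
1 * 16 = 16
16 * 81 = 1296 ≡ 21
21 * 9 = 189 ≡ 19
19 * 3 = 57

57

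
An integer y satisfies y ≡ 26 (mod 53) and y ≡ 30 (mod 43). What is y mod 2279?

503

53⁻¹ mod 43: 53·13 ≡ 1 (mod 43), so 53⁻¹ ≡ 13.
y = 26 + 53·((30 − 26)·13 mod 43) = 26 + 53·9 = 503.
Check: 503 mod 53 = 26, 503 mod 43 = 30. ✓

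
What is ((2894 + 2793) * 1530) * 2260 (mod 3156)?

2808

2894 + 2793 = 5687 ≡ 2531 (mod 3156)
2531 * 1530 = 3872430 ≡ 18 (mod 3156)
18 * 2260 = 40680 ≡ 2808 (mod 3156)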